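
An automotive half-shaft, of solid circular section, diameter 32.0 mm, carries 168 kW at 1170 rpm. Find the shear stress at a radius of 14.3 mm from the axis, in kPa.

ω = 2π·1170/60 = 122.5 rad/s, so T = P/ω = 168×10³ / 122.5 = 1371 N·m.
J = πd⁴/32 = π(0.0320)⁴/32 = 1.029×10^-7 m⁴.
Shear stress varies linearly with radius: τ = T·r/J = 1371 × 0.0143 / 1.029×10^-7 = 1.905×10^8 Pa.

190000 kPa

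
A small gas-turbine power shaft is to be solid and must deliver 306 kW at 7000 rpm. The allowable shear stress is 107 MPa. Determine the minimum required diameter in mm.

ω = 2π·7000/60 = 733.0 rad/s, so T = P/ω = 306×10³ / 733.0 = 417.4 N·m.
For a solid shaft τ_max = 16T/(πd³), so d = (16T/(π τ_allow))^(1/3) = (16·417.4/(π·1.07×10^8))^(1/3) = 0.02708 m.

27.1 mm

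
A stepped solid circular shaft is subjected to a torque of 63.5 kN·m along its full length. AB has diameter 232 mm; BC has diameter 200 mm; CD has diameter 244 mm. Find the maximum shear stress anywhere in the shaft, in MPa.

Under the same torque, τ_max = 16T/(πd³) is largest where d is smallest — segment BC (d = 200 mm).
τ_max = 16·63500/(π·(0.200)³) = 4.043×10^7 Pa.

40.4 MPa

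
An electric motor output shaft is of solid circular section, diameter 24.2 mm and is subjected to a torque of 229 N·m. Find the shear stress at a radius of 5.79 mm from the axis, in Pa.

J = πd⁴/32 = π(0.0242)⁴/32 = 3.367×10^-8 m⁴.
Shear stress varies linearly with radius: τ = T·r/J = 229.0 × 0.00579 / 3.367×10^-8 = 3.938×10^7 Pa.

3.94e7 Pa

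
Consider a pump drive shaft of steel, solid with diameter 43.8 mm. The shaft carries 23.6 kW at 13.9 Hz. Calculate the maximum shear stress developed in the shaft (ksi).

ω = 2π·13.9 = 87.34 rad/s, so T = P/ω = 23.6×10³ / 87.34 = 270.2 N·m.
J = πd⁴/32 = π(0.0438)⁴/32 = 3.613×10^-7 m⁴.
τ_max = T·r/J = 270.2 × 0.0219 / 3.613×10^-7 = 1.638×10^7 Pa.

2.38 ksi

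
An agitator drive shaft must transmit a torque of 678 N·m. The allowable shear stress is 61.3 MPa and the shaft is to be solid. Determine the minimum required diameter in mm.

38.3 mm

For a solid shaft τ_max = 16T/(πd³), so d = (16T/(π τ_allow))^(1/3) = (16·678.0/(π·6.13×10^7))^(1/3) = 0.03833 m.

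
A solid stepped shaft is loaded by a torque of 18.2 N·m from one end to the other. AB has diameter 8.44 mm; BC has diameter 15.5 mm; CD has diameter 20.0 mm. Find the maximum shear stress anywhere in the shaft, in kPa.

154000 kPa

Under the same torque, τ_max = 16T/(πd³) is largest where d is smallest — segment AB (d = 8.44 mm).
τ_max = 16·18.20/(π·(0.00844)³) = 1.542×10^8 Pa.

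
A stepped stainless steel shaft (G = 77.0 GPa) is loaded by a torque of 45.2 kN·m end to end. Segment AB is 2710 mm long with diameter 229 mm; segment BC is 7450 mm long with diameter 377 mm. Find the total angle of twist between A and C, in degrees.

0.464°

J_AB = π(0.229)⁴/32 = 2.70×10^-4 m⁴; J_BC = π(0.377)⁴/32 = 1.98×10^-3 m⁴.
θ = (T/G)·Σ L_i/J_i = (45200/77.0×10⁹)·(2.71/2.70×10^-4 + 7.45/1.98×10^-3) = 8.097×10^-3 rad.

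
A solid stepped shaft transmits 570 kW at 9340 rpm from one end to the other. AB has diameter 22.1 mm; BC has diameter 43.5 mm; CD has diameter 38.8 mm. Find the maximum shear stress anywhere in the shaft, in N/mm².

ω = 2π·9340/60 = 978.1 rad/s, so T = P/ω = 570×10³ / 978.1 = 582.8 N·m.
Under the same torque, τ_max = 16T/(πd³) is largest where d is smallest — segment AB (d = 22.1 mm).
τ_max = 16·582.8/(π·(0.0221)³) = 2.750×10^8 Pa.

275 N/mm²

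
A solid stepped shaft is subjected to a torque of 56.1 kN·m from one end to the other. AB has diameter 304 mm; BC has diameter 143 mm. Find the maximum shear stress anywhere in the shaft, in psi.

Under the same torque, τ_max = 16T/(πd³) is largest where d is smallest — segment BC (d = 143 mm).
τ_max = 16·56100/(π·(0.143)³) = 9.771×10^7 Pa.

14200 psi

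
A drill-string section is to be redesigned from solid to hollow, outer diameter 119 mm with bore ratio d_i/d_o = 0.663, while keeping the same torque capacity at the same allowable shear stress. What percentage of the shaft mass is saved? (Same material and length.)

Equal τ_max and T ⇒ the solid shaft needs d_s³ = d_o³(1−k⁴), so d_s = 119·(1−0.663⁴)^(1/3) = 110.8 mm.
Area ratio A_h/A_s = d_o²(1−k²)/d_s² = (1−k²)/(1−k⁴)^(2/3) = 0.6467.
Mass saving = 1 − 0.6467 = 35.3 %.

35.3 %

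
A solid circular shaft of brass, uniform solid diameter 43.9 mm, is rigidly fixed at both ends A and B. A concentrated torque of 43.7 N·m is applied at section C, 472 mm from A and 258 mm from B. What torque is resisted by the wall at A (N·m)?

15.4 N·m

With uniform GJ and both ends fixed, compatibility θ_AC = θ_CB gives T_A·a = T_B·b, together with T_A + T_B = T₀.
T_A = T₀·b/(a+b) = 43.70·258/730.0 = 15.44 N·m; T_B = 28.26 N·m.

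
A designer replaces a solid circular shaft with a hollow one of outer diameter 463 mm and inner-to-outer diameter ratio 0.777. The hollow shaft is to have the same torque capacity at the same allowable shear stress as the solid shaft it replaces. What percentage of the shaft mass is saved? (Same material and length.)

Equal τ_max and T ⇒ the solid shaft needs d_s³ = d_o³(1−k⁴), so d_s = 463·(1−0.777⁴)^(1/3) = 398.1 mm.
Area ratio A_h/A_s = d_o²(1−k²)/d_s² = (1−k²)/(1−k⁴)^(2/3) = 0.5361.
Mass saving = 1 − 0.5361 = 46.4 %.

46.4 %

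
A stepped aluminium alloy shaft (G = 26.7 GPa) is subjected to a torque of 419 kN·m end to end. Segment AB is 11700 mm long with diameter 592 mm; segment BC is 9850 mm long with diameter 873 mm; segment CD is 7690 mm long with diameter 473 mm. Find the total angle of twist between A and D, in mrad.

42.5 mrad

J_AB = π(0.592)⁴/32 = 0.0121 m⁴; J_BC = π(0.873)⁴/32 = 0.0570 m⁴; J_CD = π(0.473)⁴/32 = 4.91×10^-3 m⁴.
θ = (T/G)·Σ L_i/J_i = (419000/26.7×10⁹)·(11.7/0.0121 + 9.85/0.0570 + 7.69/4.91×10^-3) = 0.04249 rad.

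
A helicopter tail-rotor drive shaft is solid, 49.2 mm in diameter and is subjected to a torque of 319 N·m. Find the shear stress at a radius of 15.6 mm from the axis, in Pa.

J = πd⁴/32 = π(0.0492)⁴/32 = 5.753×10^-7 m⁴.
Shear stress varies linearly with radius: τ = T·r/J = 319.0 × 0.0156 / 5.753×10^-7 = 8.651×10^6 Pa.

8.65e6 Pa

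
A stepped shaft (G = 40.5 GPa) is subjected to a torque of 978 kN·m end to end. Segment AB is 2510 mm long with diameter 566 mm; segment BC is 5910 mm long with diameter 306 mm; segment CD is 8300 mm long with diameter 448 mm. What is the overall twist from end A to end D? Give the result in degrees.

12.7°

J_AB = π(0.566)⁴/32 = 0.0101 m⁴; J_BC = π(0.306)⁴/32 = 8.61×10^-4 m⁴; J_CD = π(0.448)⁴/32 = 3.95×10^-3 m⁴.
θ = (T/G)·Σ L_i/J_i = (978000/40.5×10⁹)·(2.51/0.0101 + 5.91/8.61×10^-4 + 8.30/3.95×10^-3) = 0.2225 rad.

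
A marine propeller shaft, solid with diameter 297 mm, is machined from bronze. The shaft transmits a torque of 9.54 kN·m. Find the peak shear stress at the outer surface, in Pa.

1.85e6 Pa

J = πd⁴/32 = π(0.297)⁴/32 = 7.639×10^-4 m⁴.
τ_max = T·r/J = 9540 × 0.148 / 7.639×10^-4 = 1.855×10^6 Pa.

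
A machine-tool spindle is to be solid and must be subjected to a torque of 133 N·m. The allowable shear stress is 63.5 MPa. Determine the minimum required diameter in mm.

22.0 mm

For a solid shaft τ_max = 16T/(πd³), so d = (16T/(π τ_allow))^(1/3) = (16·133.0/(π·6.35×10^7))^(1/3) = 0.02201 m.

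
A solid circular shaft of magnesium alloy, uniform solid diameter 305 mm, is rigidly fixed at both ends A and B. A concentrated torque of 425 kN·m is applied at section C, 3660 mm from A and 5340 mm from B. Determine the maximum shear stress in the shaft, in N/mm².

With uniform GJ and both ends fixed, compatibility θ_AC = θ_CB gives T_A·a = T_B·b, together with T_A + T_B = T₀.
T_A = T₀·b/(a+b) = 425000·5340/9000 = 252200 N·m; T_B = 172800 N·m.
τ in each portion: τ_AC = 4.53×10^7 Pa, τ_CB = 3.10×10^7 Pa; maximum is in AC.
τ_max = T_AC·r/J = 252200·0.152/8.50×10^-4 = 4.526×10^7 Pa.

45.3 N/mm²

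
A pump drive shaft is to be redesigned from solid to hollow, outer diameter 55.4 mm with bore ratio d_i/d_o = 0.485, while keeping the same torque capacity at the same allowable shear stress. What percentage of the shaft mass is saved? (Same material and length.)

20.6 %

Equal τ_max and T ⇒ the solid shaft needs d_s³ = d_o³(1−k⁴), so d_s = 55.4·(1−0.485⁴)^(1/3) = 54.36 mm.
Area ratio A_h/A_s = d_o²(1−k²)/d_s² = (1−k²)/(1−k⁴)^(2/3) = 0.7944.
Mass saving = 1 − 0.7944 = 20.6 %.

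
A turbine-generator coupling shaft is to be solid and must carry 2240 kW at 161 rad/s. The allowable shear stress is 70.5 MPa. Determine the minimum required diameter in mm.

100 mm

ω = 161 rad/s, so T = P/ω = 2240×10³ / 161.0 = 13910 N·m.
For a solid shaft τ_max = 16T/(πd³), so d = (16T/(π τ_allow))^(1/3) = (16·13910/(π·7.05×10^7))^(1/3) = 0.1002 m.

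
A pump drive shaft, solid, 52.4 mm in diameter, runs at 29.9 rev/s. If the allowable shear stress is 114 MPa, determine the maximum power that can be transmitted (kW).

605 kW

J = πd⁴/32 = π(0.0524)⁴/32 = 7.402×10^-7 m⁴.
T_max = τ_allow·J/r = 1.14×10^8 × 7.402×10^-7 / 0.0262 = 3221 N·m.
ω = 2π·29.9 = 187.9 rad/s, so P_max = T_max·ω = 6.050×10^5 W.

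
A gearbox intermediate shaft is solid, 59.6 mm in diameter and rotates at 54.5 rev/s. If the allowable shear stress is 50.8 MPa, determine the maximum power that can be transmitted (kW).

J = πd⁴/32 = π(0.0596)⁴/32 = 1.239×10^-6 m⁴.
T_max = τ_allow·J/r = 5.08×10^7 × 1.239×10^-6 / 0.0298 = 2112 N·m.
ω = 2π·54.5 = 342.4 rad/s, so P_max = T_max·ω = 7.231×10^5 W.

723 kW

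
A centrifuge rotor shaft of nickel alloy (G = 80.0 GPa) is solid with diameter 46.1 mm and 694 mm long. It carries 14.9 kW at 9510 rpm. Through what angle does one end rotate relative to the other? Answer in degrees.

0.0168°

ω = 2π·9510/60 = 995.9 rad/s, so T = P/ω = 14.9×10³ / 995.9 = 14.96 N·m.
J = πd⁴/32 = π(0.0461)⁴/32 = 4.434×10^-7 m⁴.
θ = T·L/(G·J) = 14.96 × 0.694 / (80.0×10⁹ × 4.434×10^-7) = 2.927×10^-4 rad.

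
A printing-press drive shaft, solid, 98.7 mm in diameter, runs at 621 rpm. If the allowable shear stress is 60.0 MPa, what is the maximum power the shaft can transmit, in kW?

J = πd⁴/32 = π(0.0987)⁴/32 = 9.317×10^-6 m⁴.
T_max = τ_allow·J/r = 6.00×10^7 × 9.317×10^-6 / 0.0493 = 11330 N·m.
ω = 2π·621/60 = 65.03 rad/s, so P_max = T_max·ω = 7.366×10^5 W.

737 kW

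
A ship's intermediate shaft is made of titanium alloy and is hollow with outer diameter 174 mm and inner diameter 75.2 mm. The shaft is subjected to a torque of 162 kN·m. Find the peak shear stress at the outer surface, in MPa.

J = π(d_o⁴ − d_i⁴)/32 = π(0.174⁴ − 0.0752⁴)/32 = 8.685×10^-5 m⁴.
τ_max = T·r/J = 162000 × 0.0870 / 8.685×10^-5 = 1.623×10^8 Pa.

162 MPa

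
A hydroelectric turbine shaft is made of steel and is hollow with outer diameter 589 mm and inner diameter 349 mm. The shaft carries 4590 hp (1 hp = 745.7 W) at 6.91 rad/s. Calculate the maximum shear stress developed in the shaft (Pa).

1.41e7 Pa

ω = 6.91 rad/s, so T = P/ω = 4590×745.7 / 6.910 = 495300 N·m.
J = π(d_o⁴ − d_i⁴)/32 = π(0.589⁴ − 0.349⁴)/32 = 0.01036 m⁴.
τ_max = T·r/J = 495300 × 0.294 / 0.01036 = 1.408×10^7 Pa.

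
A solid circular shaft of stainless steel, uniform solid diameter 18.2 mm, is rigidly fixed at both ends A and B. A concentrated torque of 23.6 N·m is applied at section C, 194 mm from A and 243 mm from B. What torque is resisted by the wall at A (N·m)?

13.1 N·m

With uniform GJ and both ends fixed, compatibility θ_AC = θ_CB gives T_A·a = T_B·b, together with T_A + T_B = T₀.
T_A = T₀·b/(a+b) = 23.60·243/437.0 = 13.12 N·m; T_B = 10.48 N·m.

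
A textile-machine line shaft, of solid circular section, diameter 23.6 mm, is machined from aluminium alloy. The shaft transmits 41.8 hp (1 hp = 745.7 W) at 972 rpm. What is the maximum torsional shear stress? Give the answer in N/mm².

ω = 2π·972/60 = 101.8 rad/s, so T = P/ω = 41.8×745.7 / 101.8 = 306.2 N·m.
J = πd⁴/32 = π(0.0236)⁴/32 = 3.045×10^-8 m⁴.
τ_max = T·r/J = 306.2 × 0.0118 / 3.045×10^-8 = 1.187×10^8 Pa.

119 N/mm²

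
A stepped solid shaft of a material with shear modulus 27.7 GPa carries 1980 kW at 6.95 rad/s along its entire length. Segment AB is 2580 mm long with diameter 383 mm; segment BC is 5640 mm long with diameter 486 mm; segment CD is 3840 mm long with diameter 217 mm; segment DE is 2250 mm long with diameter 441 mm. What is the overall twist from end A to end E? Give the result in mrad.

211 mrad

ω = 6.95 rad/s, so T = P/ω = 1980×10³ / 6.950 = 284900 N·m.
J_AB = π(0.383)⁴/32 = 2.11×10^-3 m⁴; J_BC = π(0.486)⁴/32 = 5.48×10^-3 m⁴; J_CD = π(0.217)⁴/32 = 2.18×10^-4 m⁴; J_DE = π(0.441)⁴/32 = 3.71×10^-3 m⁴.
θ = (T/G)·Σ L_i/J_i = (284900/27.7×10⁹)·(2.58/2.11×10^-3 + 5.64/5.48×10^-3 + 3.84/2.18×10^-4 + 2.25/3.71×10^-3) = 0.2108 rad.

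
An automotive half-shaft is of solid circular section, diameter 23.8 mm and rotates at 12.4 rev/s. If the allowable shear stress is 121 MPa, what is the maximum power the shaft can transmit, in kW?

J = πd⁴/32 = π(0.0238)⁴/32 = 3.150×10^-8 m⁴.
T_max = τ_allow·J/r = 1.21×10^8 × 3.150×10^-8 / 0.0119 = 320.3 N·m.
ω = 2π·12.4 = 77.91 rad/s, so P_max = T_max·ω = 2.495×10^4 W.

25.0 kW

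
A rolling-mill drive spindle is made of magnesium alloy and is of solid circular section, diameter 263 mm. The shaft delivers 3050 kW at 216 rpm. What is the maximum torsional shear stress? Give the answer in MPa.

ω = 2π·216/60 = 22.62 rad/s, so T = P/ω = 3050×10³ / 22.62 = 134800 N·m.
J = πd⁴/32 = π(0.263)⁴/32 = 4.697×10^-4 m⁴.
τ_max = T·r/J = 134800 × 0.132 / 4.697×10^-4 = 3.775×10^7 Pa.

37.8 MPa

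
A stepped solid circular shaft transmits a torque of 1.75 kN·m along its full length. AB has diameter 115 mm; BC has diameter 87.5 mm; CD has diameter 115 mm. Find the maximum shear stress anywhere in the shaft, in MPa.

13.3 MPa

Under the same torque, τ_max = 16T/(πd³) is largest where d is smallest — segment BC (d = 87.5 mm).
τ_max = 16·1750/(π·(0.0875)³) = 1.330×10^7 Pa.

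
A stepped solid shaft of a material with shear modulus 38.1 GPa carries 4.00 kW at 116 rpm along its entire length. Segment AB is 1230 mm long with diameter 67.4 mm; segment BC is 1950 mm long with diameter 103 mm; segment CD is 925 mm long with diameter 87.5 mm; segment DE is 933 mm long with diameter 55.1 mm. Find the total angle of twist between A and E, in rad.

0.0171 rad

ω = 2π·116/60 = 12.15 rad/s, so T = P/ω = 4.00×10³ / 12.15 = 329.3 N·m.
J_AB = π(0.0674)⁴/32 = 2.03×10^-6 m⁴; J_BC = π(0.103)⁴/32 = 1.10×10^-5 m⁴; J_CD = π(0.0875)⁴/32 = 5.75×10^-6 m⁴; J_DE = π(0.0551)⁴/32 = 9.05×10^-7 m⁴.
θ = (T/G)·Σ L_i/J_i = (329.3/38.1×10⁹)·(1.23/2.03×10^-6 + 1.95/1.10×10^-5 + 0.925/5.75×10^-6 + 0.933/9.05×10^-7) = 0.01707 rad.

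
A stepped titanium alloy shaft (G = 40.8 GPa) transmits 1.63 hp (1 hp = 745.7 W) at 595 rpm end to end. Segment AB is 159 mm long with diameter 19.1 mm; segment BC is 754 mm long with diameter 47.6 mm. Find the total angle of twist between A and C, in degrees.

ω = 2π·595/60 = 62.31 rad/s, so T = P/ω = 1.63×745.7 / 62.31 = 19.51 N·m.
J_AB = π(0.0191)⁴/32 = 1.31×10^-8 m⁴; J_BC = π(0.0476)⁴/32 = 5.04×10^-7 m⁴.
θ = (T/G)·Σ L_i/J_i = (19.51/40.8×10⁹)·(0.159/1.31×10^-8 + 0.754/5.04×10^-7) = 6.534×10^-3 rad.

0.374°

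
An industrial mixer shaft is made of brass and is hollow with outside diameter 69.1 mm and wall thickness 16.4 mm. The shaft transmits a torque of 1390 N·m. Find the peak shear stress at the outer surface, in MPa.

J = π(d_o⁴ − d_i⁴)/32 = π(0.0691⁴ − 0.0363⁴)/32 = 2.068×10^-6 m⁴.
τ_max = T·r/J = 1390 × 0.0345 / 2.068×10^-6 = 2.322×10^7 Pa.

23.2 MPa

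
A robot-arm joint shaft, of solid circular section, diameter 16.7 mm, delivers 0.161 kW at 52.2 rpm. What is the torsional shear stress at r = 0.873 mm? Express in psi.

ω = 2π·52.2/60 = 5.466 rad/s, so T = P/ω = 0.161×10³ / 5.466 = 29.45 N·m.
J = πd⁴/32 = π(0.0167)⁴/32 = 7.636×10^-9 m⁴.
Shear stress varies linearly with radius: τ = T·r/J = 29.45 × 8.73e-4 / 7.636×10^-9 = 3.367×10^6 Pa.

488 psi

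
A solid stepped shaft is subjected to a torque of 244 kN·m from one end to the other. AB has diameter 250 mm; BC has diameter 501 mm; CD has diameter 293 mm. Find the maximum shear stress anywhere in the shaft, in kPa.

79500 kPa

Under the same torque, τ_max = 16T/(πd³) is largest where d is smallest — segment AB (d = 250 mm).
τ_max = 16·244000/(π·(0.250)³) = 7.953×10^7 Pa.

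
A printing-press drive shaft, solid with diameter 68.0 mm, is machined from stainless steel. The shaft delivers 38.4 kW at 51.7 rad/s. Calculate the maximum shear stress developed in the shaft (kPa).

ω = 51.7 rad/s, so T = P/ω = 38.4×10³ / 51.70 = 742.7 N·m.
J = πd⁴/32 = π(0.0680)⁴/32 = 2.099×10^-6 m⁴.
τ_max = T·r/J = 742.7 × 0.0340 / 2.099×10^-6 = 1.203×10^7 Pa.

12000 kPa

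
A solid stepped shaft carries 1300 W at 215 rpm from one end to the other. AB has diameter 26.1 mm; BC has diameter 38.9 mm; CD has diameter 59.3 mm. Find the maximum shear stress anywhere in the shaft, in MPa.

ω = 2π·215/60 = 22.51 rad/s, so T = P/ω = 1300 / 22.51 = 57.74 N·m.
Under the same torque, τ_max = 16T/(πd³) is largest where d is smallest — segment AB (d = 26.1 mm).
τ_max = 16·57.74/(π·(0.0261)³) = 1.654×10^7 Pa.

16.5 MPa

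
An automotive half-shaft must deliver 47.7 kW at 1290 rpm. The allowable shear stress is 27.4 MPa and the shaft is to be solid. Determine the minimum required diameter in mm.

ω = 2π·1290/60 = 135.1 rad/s, so T = P/ω = 47.7×10³ / 135.1 = 353.1 N·m.
For a solid shaft τ_max = 16T/(πd³), so d = (16T/(π τ_allow))^(1/3) = (16·353.1/(π·2.74×10^7))^(1/3) = 0.04034 m.

40.3 mm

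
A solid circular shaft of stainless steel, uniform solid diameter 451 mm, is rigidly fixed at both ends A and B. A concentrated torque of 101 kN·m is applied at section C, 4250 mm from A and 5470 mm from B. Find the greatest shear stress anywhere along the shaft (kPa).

3160 kPa

With uniform GJ and both ends fixed, compatibility θ_AC = θ_CB gives T_A·a = T_B·b, together with T_A + T_B = T₀.
T_A = T₀·b/(a+b) = 101000·5470/9720 = 56840 N·m; T_B = 44160 N·m.
τ in each portion: τ_AC = 3.16×10^6 Pa, τ_CB = 2.45×10^6 Pa; maximum is in AC.
τ_max = T_AC·r/J = 56840·0.226/4.06×10^-3 = 3.156×10^6 Pa.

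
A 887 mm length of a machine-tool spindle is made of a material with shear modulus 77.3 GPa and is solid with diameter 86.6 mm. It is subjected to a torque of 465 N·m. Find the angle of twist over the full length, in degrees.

J = πd⁴/32 = π(0.0866)⁴/32 = 5.522×10^-6 m⁴.
θ = T·L/(G·J) = 465.0 × 0.887 / (77.3×10⁹ × 5.522×10^-6) = 9.663×10^-4 rad.

0.0554°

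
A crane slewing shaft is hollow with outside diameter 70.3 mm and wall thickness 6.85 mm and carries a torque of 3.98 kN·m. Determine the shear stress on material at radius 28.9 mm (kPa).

82700 kPa

J = π(d_o⁴ − d_i⁴)/32 = π(0.0703⁴ − 0.0566⁴)/32 = 1.390×10^-6 m⁴.
Shear stress varies linearly with radius: τ = T·r/J = 3980 × 0.0289 / 1.390×10^-6 = 8.273×10^7 Pa.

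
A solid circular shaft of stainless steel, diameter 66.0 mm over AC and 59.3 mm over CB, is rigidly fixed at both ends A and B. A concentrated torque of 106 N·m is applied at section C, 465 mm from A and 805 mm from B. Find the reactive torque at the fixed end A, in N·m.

Compatibility: T_A·a/J_AC = T_B·b/J_CB with T_A + T_B = T₀.
J_AC = 1.86×10^-6 m⁴, J_CB = 1.21×10^-6 m⁴, so T_A = T₀·(J_AC/a)/((J_AC/a)+(J_CB/b)) = 77.01 N·m, T_B = 28.99 N·m.

77.0 N·m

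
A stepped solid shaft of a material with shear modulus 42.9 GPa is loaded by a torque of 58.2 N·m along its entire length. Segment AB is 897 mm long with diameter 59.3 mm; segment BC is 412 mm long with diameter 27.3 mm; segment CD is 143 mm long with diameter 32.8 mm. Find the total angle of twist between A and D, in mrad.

13.0 mrad

J_AB = π(0.0593)⁴/32 = 1.21×10^-6 m⁴; J_BC = π(0.0273)⁴/32 = 5.45×10^-8 m⁴; J_CD = π(0.0328)⁴/32 = 1.14×10^-7 m⁴.
θ = (T/G)·Σ L_i/J_i = (58.20/42.9×10⁹)·(0.897/1.21×10^-6 + 0.412/5.45×10^-8 + 0.143/1.14×10^-7) = 0.01296 rad.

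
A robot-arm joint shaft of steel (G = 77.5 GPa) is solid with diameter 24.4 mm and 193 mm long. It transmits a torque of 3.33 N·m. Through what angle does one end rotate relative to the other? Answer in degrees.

J = πd⁴/32 = π(0.0244)⁴/32 = 3.480×10^-8 m⁴.
θ = T·L/(G·J) = 3.330 × 0.193 / (77.5×10⁹ × 3.480×10^-8) = 2.383×10^-4 rad.

0.0137°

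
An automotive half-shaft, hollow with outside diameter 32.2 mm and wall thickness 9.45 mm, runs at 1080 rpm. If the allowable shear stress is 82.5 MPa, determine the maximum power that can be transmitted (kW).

J = π(d_o⁴ − d_i⁴)/32 = π(0.0322⁴ − 0.0133⁴)/32 = 1.025×10^-7 m⁴.
T_max = τ_allow·J/r = 8.25×10^7 × 1.025×10^-7 / 0.0161 = 525.1 N·m.
ω = 2π·1080/60 = 113.1 rad/s, so P_max = T_max·ω = 5.938×10^4 W.

59.4 kW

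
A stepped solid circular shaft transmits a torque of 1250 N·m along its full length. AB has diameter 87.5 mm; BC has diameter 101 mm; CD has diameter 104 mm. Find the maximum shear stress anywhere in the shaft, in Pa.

Under the same torque, τ_max = 16T/(πd³) is largest where d is smallest — segment AB (d = 87.5 mm).
τ_max = 16·1250/(π·(0.0875)³) = 9.503×10^6 Pa.

9.50e6 Pa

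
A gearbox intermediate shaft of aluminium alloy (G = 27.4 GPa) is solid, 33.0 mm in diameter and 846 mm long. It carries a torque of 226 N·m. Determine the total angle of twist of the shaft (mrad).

59.9 mrad

J = πd⁴/32 = π(0.0330)⁴/32 = 1.164×10^-7 m⁴.
θ = T·L/(G·J) = 226.0 × 0.846 / (27.4×10⁹ × 1.164×10^-7) = 0.05993 rad.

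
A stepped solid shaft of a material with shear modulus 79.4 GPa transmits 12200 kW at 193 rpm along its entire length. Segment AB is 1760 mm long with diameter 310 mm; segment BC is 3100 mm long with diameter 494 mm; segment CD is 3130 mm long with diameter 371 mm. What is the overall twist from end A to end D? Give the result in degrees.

1.81°

ω = 2π·193/60 = 20.21 rad/s, so T = P/ω = 12200×10³ / 20.21 = 603600 N·m.
J_AB = π(0.310)⁴/32 = 9.07×10^-4 m⁴; J_BC = π(0.494)⁴/32 = 5.85×10^-3 m⁴; J_CD = π(0.371)⁴/32 = 1.86×10^-3 m⁴.
θ = (T/G)·Σ L_i/J_i = (603600/79.4×10⁹)·(1.76/9.07×10^-4 + 3.10/5.85×10^-3 + 3.13/1.86×10^-3) = 0.03158 rad.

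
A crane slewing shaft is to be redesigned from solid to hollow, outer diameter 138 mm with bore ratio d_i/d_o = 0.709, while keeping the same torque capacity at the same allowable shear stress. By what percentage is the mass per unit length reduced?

39.6 %

Equal τ_max and T ⇒ the solid shaft needs d_s³ = d_o³(1−k⁴), so d_s = 138·(1−0.709⁴)^(1/3) = 125.2 mm.
Area ratio A_h/A_s = d_o²(1−k²)/d_s² = (1−k²)/(1−k⁴)^(2/3) = 0.6039.
Mass saving = 1 − 0.6039 = 39.6 %.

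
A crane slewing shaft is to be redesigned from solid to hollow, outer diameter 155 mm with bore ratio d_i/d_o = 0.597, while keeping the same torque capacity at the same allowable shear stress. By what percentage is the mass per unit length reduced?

29.5 %

Equal τ_max and T ⇒ the solid shaft needs d_s³ = d_o³(1−k⁴), so d_s = 155·(1−0.597⁴)^(1/3) = 148.1 mm.
Area ratio A_h/A_s = d_o²(1−k²)/d_s² = (1−k²)/(1−k⁴)^(2/3) = 0.7046.
Mass saving = 1 − 0.7046 = 29.5 %.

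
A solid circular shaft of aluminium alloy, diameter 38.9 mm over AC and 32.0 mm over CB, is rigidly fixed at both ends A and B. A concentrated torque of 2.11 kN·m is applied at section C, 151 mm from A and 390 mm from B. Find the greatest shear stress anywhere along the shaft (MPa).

155 MPa

Compatibility: T_A·a/J_AC = T_B·b/J_CB with T_A + T_B = T₀.
J_AC = 2.25×10^-7 m⁴, J_CB = 1.03×10^-7 m⁴, so T_A = T₀·(J_AC/a)/((J_AC/a)+(J_CB/b)) = 1792 N·m, T_B = 317.8 N·m.
τ in each portion: τ_AC = 1.55×10^8 Pa, τ_CB = 4.94×10^7 Pa; maximum is in AC.
τ_max = T_AC·r/J = 1792·0.0194/2.25×10^-7 = 1.551×10^8 Pa.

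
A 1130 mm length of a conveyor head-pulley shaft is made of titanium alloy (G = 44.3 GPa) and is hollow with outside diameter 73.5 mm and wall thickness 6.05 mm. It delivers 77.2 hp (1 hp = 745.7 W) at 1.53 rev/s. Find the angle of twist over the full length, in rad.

ω = 2π·1.53 = 9.613 rad/s, so T = P/ω = 77.2×745.7 / 9.613 = 5988 N·m.
J = π(d_o⁴ − d_i⁴)/32 = π(0.0735⁴ − 0.0614⁴)/32 = 1.470×10^-6 m⁴.
θ = T·L/(G·J) = 5988 × 1.13 / (44.3×10⁹ × 1.470×10^-6) = 0.1039 rad.

0.104 rad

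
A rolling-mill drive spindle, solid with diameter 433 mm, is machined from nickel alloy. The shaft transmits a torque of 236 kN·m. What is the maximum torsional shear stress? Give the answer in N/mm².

14.8 N/mm²

J = πd⁴/32 = π(0.433)⁴/32 = 3.451×10^-3 m⁴.
τ_max = T·r/J = 236000 × 0.216 / 3.451×10^-3 = 1.481×10^7 Pa.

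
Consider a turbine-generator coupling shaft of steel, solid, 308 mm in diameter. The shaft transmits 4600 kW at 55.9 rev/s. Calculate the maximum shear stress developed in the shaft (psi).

ω = 2π·55.9 = 351.2 rad/s, so T = P/ω = 4600×10³ / 351.2 = 13100 N·m.
J = πd⁴/32 = π(0.308)⁴/32 = 8.835×10^-4 m⁴.
τ_max = T·r/J = 13100 × 0.154 / 8.835×10^-4 = 2.283×10^6 Pa.

331 psi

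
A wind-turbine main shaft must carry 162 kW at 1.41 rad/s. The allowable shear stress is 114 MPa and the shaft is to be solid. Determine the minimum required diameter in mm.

172 mm

ω = 1.41 rad/s, so T = P/ω = 162×10³ / 1.410 = 114900 N·m.
For a solid shaft τ_max = 16T/(πd³), so d = (16T/(π τ_allow))^(1/3) = (16·114900/(π·1.14×10^8))^(1/3) = 0.1725 m.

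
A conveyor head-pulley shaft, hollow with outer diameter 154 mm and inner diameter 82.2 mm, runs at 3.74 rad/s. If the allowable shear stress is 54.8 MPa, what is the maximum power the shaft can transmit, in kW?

J = π(d_o⁴ − d_i⁴)/32 = π(0.154⁴ − 0.0822⁴)/32 = 5.074×10^-5 m⁴.
T_max = τ_allow·J/r = 5.48×10^7 × 5.074×10^-5 / 0.0770 = 36110 N·m.
ω = 3.74 rad/s, so P_max = T_max·ω = 1.350×10^5 W.

135 kW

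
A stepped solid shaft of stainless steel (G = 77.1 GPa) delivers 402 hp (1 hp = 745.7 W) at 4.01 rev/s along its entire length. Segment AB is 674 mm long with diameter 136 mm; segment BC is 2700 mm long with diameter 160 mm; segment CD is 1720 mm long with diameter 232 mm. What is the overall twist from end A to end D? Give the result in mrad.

10.5 mrad

ω = 2π·4.01 = 25.20 rad/s, so T = P/ω = 402×745.7 / 25.20 = 11900 N·m.
J_AB = π(0.136)⁴/32 = 3.36×10^-5 m⁴; J_BC = π(0.160)⁴/32 = 6.43×10^-5 m⁴; J_CD = π(0.232)⁴/32 = 2.84×10^-4 m⁴.
θ = (T/G)·Σ L_i/J_i = (11900/77.1×10⁹)·(0.674/3.36×10^-5 + 2.70/6.43×10^-5 + 1.72/2.84×10^-4) = 0.01051 rad.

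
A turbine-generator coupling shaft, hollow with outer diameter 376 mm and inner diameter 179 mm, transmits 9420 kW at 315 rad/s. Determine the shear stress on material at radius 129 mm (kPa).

2070 kPa

ω = 315 rad/s, so T = P/ω = 9420×10³ / 315.0 = 29900 N·m.
J = π(d_o⁴ − d_i⁴)/32 = π(0.376⁴ − 0.179⁴)/32 = 1.861×10^-3 m⁴.
Shear stress varies linearly with radius: τ = T·r/J = 29900 × 0.129 / 1.861×10^-3 = 2.072×10^6 Pa.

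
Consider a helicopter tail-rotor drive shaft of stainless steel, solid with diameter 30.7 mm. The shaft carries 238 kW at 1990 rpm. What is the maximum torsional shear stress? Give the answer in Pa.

2.01e8 Pa

ω = 2π·1990/60 = 208.4 rad/s, so T = P/ω = 238×10³ / 208.4 = 1142 N·m.
J = πd⁴/32 = π(0.0307)⁴/32 = 8.721×10^-8 m⁴.
τ_max = T·r/J = 1142 × 0.0153 / 8.721×10^-8 = 2.010×10^8 Pa.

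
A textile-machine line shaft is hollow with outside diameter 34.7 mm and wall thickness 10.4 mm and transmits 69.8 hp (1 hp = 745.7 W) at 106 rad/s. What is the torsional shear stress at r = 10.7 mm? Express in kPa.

ω = 106 rad/s, so T = P/ω = 69.8×745.7 / 106.0 = 491.0 N·m.
J = π(d_o⁴ − d_i⁴)/32 = π(0.0347⁴ − 0.0139⁴)/32 = 1.387×10^-7 m⁴.
Shear stress varies linearly with radius: τ = T·r/J = 491.0 × 0.0107 / 1.387×10^-7 = 3.789×10^7 Pa.

37900 kPa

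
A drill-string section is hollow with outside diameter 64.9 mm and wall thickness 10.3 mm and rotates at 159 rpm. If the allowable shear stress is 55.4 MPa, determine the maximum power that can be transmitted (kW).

J = π(d_o⁴ − d_i⁴)/32 = π(0.0649⁴ − 0.0443⁴)/32 = 1.364×10^-6 m⁴.
T_max = τ_allow·J/r = 5.54×10^7 × 1.364×10^-6 / 0.0324 = 2328 N·m.
ω = 2π·159/60 = 16.65 rad/s, so P_max = T_max·ω = 3.876×10^4 W.

38.8 kW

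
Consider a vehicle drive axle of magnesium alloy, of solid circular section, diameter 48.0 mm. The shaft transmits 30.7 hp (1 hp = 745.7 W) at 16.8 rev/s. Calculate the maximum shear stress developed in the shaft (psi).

1450 psi

ω = 2π·16.8 = 105.6 rad/s, so T = P/ω = 30.7×745.7 / 105.6 = 216.9 N·m.
J = πd⁴/32 = π(0.0480)⁴/32 = 5.212×10^-7 m⁴.
τ_max = T·r/J = 216.9 × 0.0240 / 5.212×10^-7 = 9.988×10^6 Pa.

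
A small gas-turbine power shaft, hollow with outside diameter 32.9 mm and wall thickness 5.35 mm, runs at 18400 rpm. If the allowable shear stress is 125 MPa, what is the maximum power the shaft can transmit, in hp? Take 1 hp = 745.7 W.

1790 hp

J = π(d_o⁴ − d_i⁴)/32 = π(0.0329⁴ − 0.0222⁴)/32 = 9.118×10^-8 m⁴.
T_max = τ_allow·J/r = 1.25×10^8 × 9.118×10^-8 / 0.0164 = 692.8 N·m.
ω = 2π·18400/60 = 1927 rad/s, so P_max = T_max·ω = 1.335×10^6 W.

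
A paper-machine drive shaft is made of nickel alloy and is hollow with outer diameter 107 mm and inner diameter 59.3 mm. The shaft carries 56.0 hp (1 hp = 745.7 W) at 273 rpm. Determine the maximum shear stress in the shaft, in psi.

973 psi

ω = 2π·273/60 = 28.59 rad/s, so T = P/ω = 56.0×745.7 / 28.59 = 1461 N·m.
J = π(d_o⁴ − d_i⁴)/32 = π(0.107⁴ − 0.0593⁴)/32 = 1.165×10^-5 m⁴.
τ_max = T·r/J = 1461 × 0.0535 / 1.165×10^-5 = 6.705×10^6 Pa.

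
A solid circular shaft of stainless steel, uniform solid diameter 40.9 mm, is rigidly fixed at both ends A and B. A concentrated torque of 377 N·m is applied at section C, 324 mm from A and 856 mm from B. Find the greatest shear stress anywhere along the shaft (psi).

With uniform GJ and both ends fixed, compatibility θ_AC = θ_CB gives T_A·a = T_B·b, together with T_A + T_B = T₀.
T_A = T₀·b/(a+b) = 377.0·856/1180 = 273.5 N·m; T_B = 103.5 N·m.
τ in each portion: τ_AC = 2.04×10^7 Pa, τ_CB = 7.71×10^6 Pa; maximum is in AC.
τ_max = T_AC·r/J = 273.5·0.0204/2.75×10^-7 = 2.036×10^7 Pa.

2950 psi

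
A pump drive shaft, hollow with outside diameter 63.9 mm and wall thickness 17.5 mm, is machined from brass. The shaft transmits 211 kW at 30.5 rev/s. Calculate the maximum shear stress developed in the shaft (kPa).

22400 kPa

ω = 2π·30.5 = 191.6 rad/s, so T = P/ω = 211×10³ / 191.6 = 1101 N·m.
J = π(d_o⁴ − d_i⁴)/32 = π(0.0639⁴ − 0.0289⁴)/32 = 1.568×10^-6 m⁴.
τ_max = T·r/J = 1101 × 0.0319 / 1.568×10^-6 = 2.243×10^7 Pa.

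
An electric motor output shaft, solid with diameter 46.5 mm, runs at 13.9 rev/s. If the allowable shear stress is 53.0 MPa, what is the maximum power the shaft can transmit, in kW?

J = πd⁴/32 = π(0.0465)⁴/32 = 4.590×10^-7 m⁴.
T_max = τ_allow·J/r = 5.30×10^7 × 4.590×10^-7 / 0.0232 = 1046 N·m.
ω = 2π·13.9 = 87.34 rad/s, so P_max = T_max·ω = 9.138×10^4 W.

91.4 kW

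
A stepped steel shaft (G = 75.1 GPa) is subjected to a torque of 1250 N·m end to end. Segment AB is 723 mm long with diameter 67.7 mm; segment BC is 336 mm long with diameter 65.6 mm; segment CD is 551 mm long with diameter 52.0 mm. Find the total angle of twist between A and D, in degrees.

J_AB = π(0.0677)⁴/32 = 2.06×10^-6 m⁴; J_BC = π(0.0656)⁴/32 = 1.82×10^-6 m⁴; J_CD = π(0.0520)⁴/32 = 7.18×10^-7 m⁴.
θ = (T/G)·Σ L_i/J_i = (1250/75.1×10⁹)·(0.723/2.06×10^-6 + 0.336/1.82×10^-6 + 0.551/7.18×10^-7) = 0.02169 rad.

1.24°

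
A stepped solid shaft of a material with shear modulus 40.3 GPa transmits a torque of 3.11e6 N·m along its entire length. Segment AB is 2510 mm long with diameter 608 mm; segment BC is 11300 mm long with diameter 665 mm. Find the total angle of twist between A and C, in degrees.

J_AB = π(0.608)⁴/32 = 0.0134 m⁴; J_BC = π(0.665)⁴/32 = 0.0192 m⁴.
θ = (T/G)·Σ L_i/J_i = (3.110e6/40.3×10⁹)·(2.51/0.0134 + 11.3/0.0192) = 0.05986 rad.

3.43°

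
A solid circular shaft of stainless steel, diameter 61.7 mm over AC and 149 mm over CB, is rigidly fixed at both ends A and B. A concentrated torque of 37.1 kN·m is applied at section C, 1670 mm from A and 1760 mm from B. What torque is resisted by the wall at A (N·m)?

1120 N·m

Compatibility: T_A·a/J_AC = T_B·b/J_CB with T_A + T_B = T₀.
J_AC = 1.42×10^-6 m⁴, J_CB = 4.84×10^-5 m⁴, so T_A = T₀·(J_AC/a)/((J_AC/a)+(J_CB/b)) = 1115 N·m, T_B = 35980 N·m.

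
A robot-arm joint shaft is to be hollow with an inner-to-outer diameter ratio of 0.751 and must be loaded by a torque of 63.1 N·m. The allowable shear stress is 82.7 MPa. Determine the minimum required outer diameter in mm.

17.9 mm

For a hollow shaft with d_i/d_o = 0.751: τ_max = 16T/(π d_o³ (1−k⁴)), so d_o = [16T/(π τ_allow (1−k⁴))]^(1/3) = [16·63.10/(π·8.27×10^7·0.6819)]^(1/3) = 0.01786 m.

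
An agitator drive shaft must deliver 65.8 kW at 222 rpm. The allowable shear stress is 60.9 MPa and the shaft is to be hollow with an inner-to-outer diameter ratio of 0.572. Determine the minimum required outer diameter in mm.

64.2 mm

ω = 2π·222/60 = 23.25 rad/s, so T = P/ω = 65.8×10³ / 23.25 = 2830 N·m.
For a hollow shaft with d_i/d_o = 0.572: τ_max = 16T/(π d_o³ (1−k⁴)), so d_o = [16T/(π τ_allow (1−k⁴))]^(1/3) = [16·2830/(π·6.09×10^7·0.8930)]^(1/3) = 0.06424 m.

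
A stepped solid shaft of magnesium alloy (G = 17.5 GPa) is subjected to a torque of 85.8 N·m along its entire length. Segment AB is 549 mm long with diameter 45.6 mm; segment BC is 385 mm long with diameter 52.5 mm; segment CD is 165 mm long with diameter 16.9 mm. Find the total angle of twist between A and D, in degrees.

J_AB = π(0.0456)⁴/32 = 4.24×10^-7 m⁴; J_BC = π(0.0525)⁴/32 = 7.46×10^-7 m⁴; J_CD = π(0.0169)⁴/32 = 8.01×10^-9 m⁴.
θ = (T/G)·Σ L_i/J_i = (85.80/17.5×10⁹)·(0.549/4.24×10^-7 + 0.385/7.46×10^-7 + 0.165/8.01×10^-9) = 0.1099 rad.

6.30°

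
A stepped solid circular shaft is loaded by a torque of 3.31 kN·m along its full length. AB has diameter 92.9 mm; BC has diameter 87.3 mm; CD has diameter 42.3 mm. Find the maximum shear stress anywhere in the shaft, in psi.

32300 psi

Under the same torque, τ_max = 16T/(πd³) is largest where d is smallest — segment CD (d = 42.3 mm).
τ_max = 16·3310/(π·(0.0423)³) = 2.227×10^8 Pa.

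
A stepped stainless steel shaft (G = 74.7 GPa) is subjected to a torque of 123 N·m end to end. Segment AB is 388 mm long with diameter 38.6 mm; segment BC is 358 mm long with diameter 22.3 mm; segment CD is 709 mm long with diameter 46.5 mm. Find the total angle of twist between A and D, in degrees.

1.70°

J_AB = π(0.0386)⁴/32 = 2.18×10^-7 m⁴; J_BC = π(0.0223)⁴/32 = 2.43×10^-8 m⁴; J_CD = π(0.0465)⁴/32 = 4.59×10^-7 m⁴.
θ = (T/G)·Σ L_i/J_i = (123.0/74.7×10⁹)·(0.388/2.18×10^-7 + 0.358/2.43×10^-8 + 0.709/4.59×10^-7) = 0.02975 rad.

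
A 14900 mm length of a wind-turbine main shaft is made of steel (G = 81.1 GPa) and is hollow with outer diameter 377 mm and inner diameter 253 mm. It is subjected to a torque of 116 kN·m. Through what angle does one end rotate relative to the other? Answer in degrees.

J = π(d_o⁴ − d_i⁴)/32 = π(0.377⁴ − 0.253⁴)/32 = 1.581×10^-3 m⁴.
θ = T·L/(G·J) = 116000 × 14.9 / (81.1×10⁹ × 1.581×10^-3) = 0.01348 rad.

0.772°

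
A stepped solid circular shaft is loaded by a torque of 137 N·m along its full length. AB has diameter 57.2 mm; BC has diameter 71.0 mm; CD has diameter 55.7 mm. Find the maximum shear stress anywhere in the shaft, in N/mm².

4.04 N/mm²

Under the same torque, τ_max = 16T/(πd³) is largest where d is smallest — segment CD (d = 55.7 mm).
τ_max = 16·137.0/(π·(0.0557)³) = 4.038×10^6 Pa.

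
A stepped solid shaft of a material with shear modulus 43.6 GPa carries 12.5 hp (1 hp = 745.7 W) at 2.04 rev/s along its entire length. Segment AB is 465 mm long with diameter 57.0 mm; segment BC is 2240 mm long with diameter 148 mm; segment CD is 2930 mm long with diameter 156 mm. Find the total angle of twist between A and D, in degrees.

ω = 2π·2.04 = 12.82 rad/s, so T = P/ω = 12.5×745.7 / 12.82 = 727.2 N·m.
J_AB = π(0.0570)⁴/32 = 1.04×10^-6 m⁴; J_BC = π(0.148)⁴/32 = 4.71×10^-5 m⁴; J_CD = π(0.156)⁴/32 = 5.81×10^-5 m⁴.
θ = (T/G)·Σ L_i/J_i = (727.2/43.6×10⁹)·(0.465/1.04×10^-6 + 2.24/4.71×10^-5 + 2.93/5.81×10^-5) = 9.118×10^-3 rad.

0.522°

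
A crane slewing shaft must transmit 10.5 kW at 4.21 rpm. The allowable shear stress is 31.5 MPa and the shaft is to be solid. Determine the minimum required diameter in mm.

157 mm

ω = 2π·4.21/60 = 0.4409 rad/s, so T = P/ω = 10.5×10³ / 0.4409 = 23820 N·m.
For a solid shaft τ_max = 16T/(πd³), so d = (16T/(π τ_allow))^(1/3) = (16·23820/(π·3.15×10^7))^(1/3) = 0.1567 m.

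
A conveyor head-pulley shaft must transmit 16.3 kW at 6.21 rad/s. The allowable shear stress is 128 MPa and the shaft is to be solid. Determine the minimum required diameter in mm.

ω = 6.21 rad/s, so T = P/ω = 16.3×10³ / 6.210 = 2625 N·m.
For a solid shaft τ_max = 16T/(πd³), so d = (16T/(π τ_allow))^(1/3) = (16·2625/(π·1.28×10^8))^(1/3) = 0.04709 m.

47.1 mm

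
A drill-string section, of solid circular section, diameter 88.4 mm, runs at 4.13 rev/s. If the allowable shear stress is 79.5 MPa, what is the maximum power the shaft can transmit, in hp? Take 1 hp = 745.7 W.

J = πd⁴/32 = π(0.0884)⁴/32 = 5.995×10^-6 m⁴.
T_max = τ_allow·J/r = 7.95×10^7 × 5.995×10^-6 / 0.0442 = 10780 N·m.
ω = 2π·4.13 = 25.95 rad/s, so P_max = T_max·ω = 2.798×10^5 W.

375 hp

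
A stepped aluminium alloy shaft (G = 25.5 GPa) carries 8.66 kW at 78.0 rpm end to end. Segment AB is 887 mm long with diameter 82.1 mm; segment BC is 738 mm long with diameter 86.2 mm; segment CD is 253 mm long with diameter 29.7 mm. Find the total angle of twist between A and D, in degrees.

8.69°

ω = 2π·78.0/60 = 8.168 rad/s, so T = P/ω = 8.66×10³ / 8.168 = 1060 N·m.
J_AB = π(0.0821)⁴/32 = 4.46×10^-6 m⁴; J_BC = π(0.0862)⁴/32 = 5.42×10^-6 m⁴; J_CD = π(0.0297)⁴/32 = 7.64×10^-8 m⁴.
θ = (T/G)·Σ L_i/J_i = (1060/25.5×10⁹)·(0.887/4.46×10^-6 + 0.738/5.42×10^-6 + 0.253/7.64×10^-8) = 0.1516 rad.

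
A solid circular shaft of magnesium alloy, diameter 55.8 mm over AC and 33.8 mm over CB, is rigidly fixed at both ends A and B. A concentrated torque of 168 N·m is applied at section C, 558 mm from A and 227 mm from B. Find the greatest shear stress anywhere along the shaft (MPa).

5.51 MPa

Compatibility: T_A·a/J_AC = T_B·b/J_CB with T_A + T_B = T₀.
J_AC = 9.52×10^-7 m⁴, J_CB = 1.28×10^-7 m⁴, so T_A = T₀·(J_AC/a)/((J_AC/a)+(J_CB/b)) = 126.2 N·m, T_B = 41.77 N·m.
τ in each portion: τ_AC = 3.70×10^6 Pa, τ_CB = 5.51×10^6 Pa; maximum is in CB.
τ_max = T_CB·r/J = 41.77·0.0169/1.28×10^-7 = 5.509×10^6 Pa.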